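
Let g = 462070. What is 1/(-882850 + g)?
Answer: -1/420780 ≈ -2.3765e-6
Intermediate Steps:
1/(-882850 + g) = 1/(-882850 + 462070) = 1/(-420780) = -1/420780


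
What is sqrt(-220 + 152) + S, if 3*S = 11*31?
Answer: 341/3 + 2*I*sqrt(17) ≈ 113.67 + 8.2462*I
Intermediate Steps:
S = 341/3 (S = (11*31)/3 = (1/3)*341 = 341/3 ≈ 113.67)
sqrt(-220 + 152) + S = sqrt(-220 + 152) + 341/3 = sqrt(-68) + 341/3 = 2*I*sqrt(17) + 341/3 = 341/3 + 2*I*sqrt(17)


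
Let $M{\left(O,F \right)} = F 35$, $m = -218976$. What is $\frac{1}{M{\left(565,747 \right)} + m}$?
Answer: $- \frac{1}{192831} \approx -5.1859 \cdot 10^{-6}$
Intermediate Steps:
$M{\left(O,F \right)} = 35 F$
$\frac{1}{M{\left(565,747 \right)} + m} = \frac{1}{35 \cdot 747 - 218976} = \frac{1}{26145 - 218976} = \frac{1}{-192831} = - \frac{1}{192831}$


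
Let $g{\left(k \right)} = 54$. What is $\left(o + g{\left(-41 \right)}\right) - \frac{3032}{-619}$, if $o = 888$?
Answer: $\frac{586130}{619} \approx 946.9$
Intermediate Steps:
$\left(o + g{\left(-41 \right)}\right) - \frac{3032}{-619} = \left(888 + 54\right) - \frac{3032}{-619} = 942 - - \frac{3032}{619} = 942 + \frac{3032}{619} = \frac{586130}{619}$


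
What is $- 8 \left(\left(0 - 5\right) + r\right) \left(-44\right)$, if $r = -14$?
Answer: $-6688$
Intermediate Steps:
$- 8 \left(\left(0 - 5\right) + r\right) \left(-44\right) = - 8 \left(\left(0 - 5\right) - 14\right) \left(-44\right) = - 8 \left(-5 - 14\right) \left(-44\right) = \left(-8\right) \left(-19\right) \left(-44\right) = 152 \left(-44\right) = -6688$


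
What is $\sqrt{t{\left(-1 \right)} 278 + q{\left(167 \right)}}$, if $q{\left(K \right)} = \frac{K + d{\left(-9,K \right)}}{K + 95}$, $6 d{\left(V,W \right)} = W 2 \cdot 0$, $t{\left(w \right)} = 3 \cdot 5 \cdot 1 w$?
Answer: $\frac{i \sqrt{286201726}}{262} \approx 64.571 i$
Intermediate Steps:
$t{\left(w \right)} = 15 w$ ($t{\left(w \right)} = 15 \cdot 1 w = 15 w$)
$d{\left(V,W \right)} = 0$ ($d{\left(V,W \right)} = \frac{W 2 \cdot 0}{6} = \frac{2 W 0}{6} = \frac{1}{6} \cdot 0 = 0$)
$q{\left(K \right)} = \frac{K}{95 + K}$ ($q{\left(K \right)} = \frac{K + 0}{K + 95} = \frac{K}{95 + K}$)
$\sqrt{t{\left(-1 \right)} 278 + q{\left(167 \right)}} = \sqrt{15 \left(-1\right) 278 + \frac{167}{95 + 167}} = \sqrt{\left(-15\right) 278 + \frac{167}{262}} = \sqrt{-4170 + 167 \cdot \frac{1}{262}} = \sqrt{-4170 + \frac{167}{262}} = \sqrt{- \frac{1092373}{262}} = \frac{i \sqrt{286201726}}{262}$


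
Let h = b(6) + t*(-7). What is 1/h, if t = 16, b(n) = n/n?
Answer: -1/111 ≈ -0.0090090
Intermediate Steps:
b(n) = 1
h = -111 (h = 1 + 16*(-7) = 1 - 112 = -111)
1/h = 1/(-111) = -1/111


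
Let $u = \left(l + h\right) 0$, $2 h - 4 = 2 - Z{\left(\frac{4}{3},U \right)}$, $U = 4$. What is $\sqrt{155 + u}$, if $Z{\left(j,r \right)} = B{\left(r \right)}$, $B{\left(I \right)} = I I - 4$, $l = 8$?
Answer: $\sqrt{155} \approx 12.45$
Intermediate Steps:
$B{\left(I \right)} = -4 + I^{2}$ ($B{\left(I \right)} = I^{2} - 4 = -4 + I^{2}$)
$Z{\left(j,r \right)} = -4 + r^{2}$
$h = -3$ ($h = 2 + \frac{2 - \left(-4 + 4^{2}\right)}{2} = 2 + \frac{2 - \left(-4 + 16\right)}{2} = 2 + \frac{2 - 12}{2} = 2 + \frac{1}{2} \left(-10\right) = 2 - 5 = -3$)
$u = 0$ ($u = \left(8 - 3\right) 0 = 5 \cdot 0 = 0$)
$\sqrt{155 + u} = \sqrt{155 + 0} = \sqrt{155}$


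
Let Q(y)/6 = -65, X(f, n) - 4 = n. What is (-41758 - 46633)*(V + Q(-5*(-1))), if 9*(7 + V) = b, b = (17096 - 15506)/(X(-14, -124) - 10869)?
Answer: 1156899327739/32967 ≈ 3.5093e+7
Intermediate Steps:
X(f, n) = 4 + n
Q(y) = -390 (Q(y) = 6*(-65) = -390)
b = -530/3663 (b = (17096 - 15506)/((4 - 124) - 10869) = 1590/(-120 - 10869) = 1590/(-10989) = 1590*(-1/10989) = -530/3663 ≈ -0.14469)
V = -231299/32967 (V = -7 + (⅑)*(-530/3663) = -7 - 530/32967 = -231299/32967 ≈ -7.0161)
(-41758 - 46633)*(V + Q(-5*(-1))) = (-41758 - 46633)*(-231299/32967 - 390) = -88391*(-13088429/32967) = 1156899327739/32967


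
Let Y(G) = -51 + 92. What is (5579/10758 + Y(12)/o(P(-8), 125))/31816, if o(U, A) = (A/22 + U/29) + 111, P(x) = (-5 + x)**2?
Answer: 717467983/26752675705008 ≈ 2.6819e-5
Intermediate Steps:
o(U, A) = 111 + A/22 + U/29 (o(U, A) = (A*(1/22) + U*(1/29)) + 111 = (A/22 + U/29) + 111 = 111 + A/22 + U/29)
Y(G) = 41
(5579/10758 + Y(12)/o(P(-8), 125))/31816 = (5579/10758 + 41/(111 + (1/22)*125 + (-5 - 8)**2/29))/31816 = (5579*(1/10758) + 41/(111 + 125/22 + (1/29)*(-13)**2))*(1/31816) = (5579/10758 + 41/(111 + 125/22 + (1/29)*169))*(1/31816) = (5579/10758 + 41/(111 + 125/22 + 169/29))*(1/31816) = (5579/10758 + 41/(78161/638))*(1/31816) = (5579/10758 + 41*(638/78161))*(1/31816) = (5579/10758 + 26158/78161)*(1/31816) = (717467983/840856038)*(1/31816) = 717467983/26752675705008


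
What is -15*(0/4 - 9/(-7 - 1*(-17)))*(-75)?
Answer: -2025/2 ≈ -1012.5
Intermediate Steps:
-15*(0/4 - 9/(-7 - 1*(-17)))*(-75) = -15*(0*(1/4) - 9/(-7 + 17))*(-75) = -15*(0 - 9/10)*(-75) = -15*(-9/10)*(-75) = (27/2)*(-75) = -2025/2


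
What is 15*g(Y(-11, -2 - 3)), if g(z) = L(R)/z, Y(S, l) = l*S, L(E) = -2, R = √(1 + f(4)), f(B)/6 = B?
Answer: -6/11 ≈ -0.54545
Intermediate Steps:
f(B) = 6*B
R = 5 (R = √(1 + 6*4) = √(1 + 24) = √25 = 5)
Y(S, l) = S*l
g(z) = -2/z
15*g(Y(-11, -2 - 3)) = 15*(-2*(-1/(11*(-2 - 3)))) = 15*(-2/((-11*(-5)))) = 15*(-2/55) = -6/11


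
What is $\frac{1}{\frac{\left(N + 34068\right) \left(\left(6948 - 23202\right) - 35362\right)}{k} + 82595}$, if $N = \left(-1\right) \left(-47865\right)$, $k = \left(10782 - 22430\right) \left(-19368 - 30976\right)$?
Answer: $\frac{591136}{48820614761} \approx 1.2108 \cdot 10^{-5}$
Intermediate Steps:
$k = 586406912$ ($k = \left(-11648\right) \left(-50344\right) = 586406912$)
$N = 47865$
$\frac{1}{\frac{\left(N + 34068\right) \left(\left(6948 - 23202\right) - 35362\right)}{k} + 82595} = \frac{1}{\frac{\left(47865 + 34068\right) \left(\left(6948 - 23202\right) - 35362\right)}{586406912} + 82595} = \frac{1}{81933 \left(\left(6948 - 23202\right) - 35362\right) \frac{1}{586406912} + 82595} = \frac{1}{81933 \left(-16254 - 35362\right) \frac{1}{586406912} + 82595} = \frac{1}{81933 \left(-51616\right) \frac{1}{586406912} + 82595} = \frac{1}{\left(-4229053728\right) \frac{1}{586406912} + 82595} = \frac{1}{- \frac{4263159}{591136} + 82595} = \frac{1}{\frac{48820614761}{591136}} = \frac{591136}{48820614761}$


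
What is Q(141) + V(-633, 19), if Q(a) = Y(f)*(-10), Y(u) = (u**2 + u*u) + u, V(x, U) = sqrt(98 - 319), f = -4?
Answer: -280 + I*sqrt(221) ≈ -280.0 + 14.866*I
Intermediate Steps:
V(x, U) = I*sqrt(221) (V(x, U) = sqrt(-221) = I*sqrt(221))
Y(u) = u + 2*u**2 (Y(u) = (u**2 + u**2) + u = 2*u**2 + u = u + 2*u**2)
Q(a) = -280 (Q(a) = -4*(1 + 2*(-4))*(-10) = -4*(1 - 8)*(-10) = -4*(-7)*(-10) = 28*(-10) = -280)
Q(141) + V(-633, 19) = -280 + I*sqrt(221)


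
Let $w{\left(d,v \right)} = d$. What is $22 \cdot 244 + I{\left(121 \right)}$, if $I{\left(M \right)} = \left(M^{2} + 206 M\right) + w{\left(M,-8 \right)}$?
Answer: $45056$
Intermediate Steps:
$I{\left(M \right)} = M^{2} + 207 M$ ($I{\left(M \right)} = \left(M^{2} + 206 M\right) + M = M^{2} + 207 M$)
$22 \cdot 244 + I{\left(121 \right)} = 22 \cdot 244 + 121 \left(207 + 121\right) = 5368 + 121 \cdot 328 = 5368 + 39688 = 45056$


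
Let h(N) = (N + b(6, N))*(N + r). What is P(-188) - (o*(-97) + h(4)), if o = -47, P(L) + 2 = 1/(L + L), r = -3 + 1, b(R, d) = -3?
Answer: -1715689/376 ≈ -4563.0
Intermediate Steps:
r = -2
P(L) = -2 + 1/(2*L) (P(L) = -2 + 1/(L + L) = -2 + 1/(2*L))
h(N) = (-3 + N)*(-2 + N) (h(N) = (N - 3)*(N - 2) = (-3 + N)*(-2 + N))
P(-188) - (o*(-97) + h(4)) = (-2 + (½)/(-188)) - (-47*(-97) + (6 + 4² - 5*4)) = (-2 + (½)*(-1/188)) - (4559 + (6 + 16 - 20)) = (-2 - 1/376) - (4559 + 2) = -753/376 - 1*4561 = -753/376 - 4561 = -1715689/376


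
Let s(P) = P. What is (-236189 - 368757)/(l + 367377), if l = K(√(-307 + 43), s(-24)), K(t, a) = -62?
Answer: -604946/367315 ≈ -1.6469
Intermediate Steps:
l = -62
(-236189 - 368757)/(l + 367377) = (-236189 - 368757)/(-62 + 367377) = -604946/367315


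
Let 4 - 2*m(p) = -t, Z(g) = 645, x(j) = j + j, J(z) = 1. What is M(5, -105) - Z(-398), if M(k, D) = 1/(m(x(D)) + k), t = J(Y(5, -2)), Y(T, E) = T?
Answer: -9673/15 ≈ -644.87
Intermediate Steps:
x(j) = 2*j
t = 1
m(p) = 5/2 (m(p) = 2 - (-1)/2 = 2 - ½*(-1) = 2 + ½ = 5/2)
M(k, D) = 1/(5/2 + k)
M(5, -105) - Z(-398) = 2/(5 + 2*5) - 1*645 = 2/(5 + 10) - 645 = 2/15 - 645 = -9673/15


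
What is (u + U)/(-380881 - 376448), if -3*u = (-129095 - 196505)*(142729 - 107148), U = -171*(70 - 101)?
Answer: -11585189503/2271987 ≈ -5099.1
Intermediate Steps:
U = 5301 (U = -171*(-31) = 5301)
u = 11585173600/3 (u = -(-129095 - 196505)*(142729 - 107148)/3 = -(-325600)*35581/3 = -⅓*(-11585173600) = 11585173600/3 ≈ 3.8617e+9)
(u + U)/(-380881 - 376448) = (11585173600/3 + 5301)/(-380881 - 376448) = (11585189503/3)/(-757329) = (11585189503/3)*(-1/757329) = -11585189503/2271987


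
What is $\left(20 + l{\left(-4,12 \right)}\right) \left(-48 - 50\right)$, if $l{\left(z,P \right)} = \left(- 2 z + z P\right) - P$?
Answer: $3136$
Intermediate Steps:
$l{\left(z,P \right)} = - P - 2 z + P z$ ($l{\left(z,P \right)} = \left(- 2 z + P z\right) - P = - P - 2 z + P z$)
$\left(20 + l{\left(-4,12 \right)}\right) \left(-48 - 50\right) = \left(20 - 52\right) \left(-48 - 50\right) = \left(20 - 52\right) \left(-98\right) = \left(-32\right) \left(-98\right) = 3136$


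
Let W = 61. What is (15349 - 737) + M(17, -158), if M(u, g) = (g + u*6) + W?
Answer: 14617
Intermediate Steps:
M(u, g) = 61 + g + 6*u (M(u, g) = (g + u*6) + 61 = (g + 6*u) + 61 = 61 + g + 6*u)
(15349 - 737) + M(17, -158) = (15349 - 737) + (61 - 158 + 6*17) = 14612 + (61 - 158 + 102) = 14612 + 5 = 14617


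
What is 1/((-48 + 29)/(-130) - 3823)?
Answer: -130/496971 ≈ -0.00026158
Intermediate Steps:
1/((-48 + 29)/(-130) - 3823) = 1/(-1/130*(-19) - 3823) = 1/(19/130 - 3823) = 1/(-496971/130) = -130/496971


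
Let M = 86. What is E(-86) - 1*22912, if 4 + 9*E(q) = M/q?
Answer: -206213/9 ≈ -22913.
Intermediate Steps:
E(q) = -4/9 + 86/(9*q) (E(q) = -4/9 + (86/q)/9 = -4/9 + 86/(9*q))
E(-86) - 1*22912 = (2/9)*(43 - 2*(-86))/(-86) - 1*22912 = (2/9)*(-1/86)*(43 + 172) - 22912 = (2/9)*(-1/86)*215 - 22912 = -5/9 - 22912 = -206213/9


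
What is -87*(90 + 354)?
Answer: -38628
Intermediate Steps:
-87*(90 + 354) = -87*444 = -38628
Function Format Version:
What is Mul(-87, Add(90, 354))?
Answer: -38628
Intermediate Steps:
Mul(-87, Add(90, 354)) = Mul(-87, 444) = -38628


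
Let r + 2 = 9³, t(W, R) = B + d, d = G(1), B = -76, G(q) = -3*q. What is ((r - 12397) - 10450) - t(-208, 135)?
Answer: -22041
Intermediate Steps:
d = -3 (d = -3*1 = -3)
t(W, R) = -79 (t(W, R) = -76 - 3 = -79)
r = 727 (r = -2 + 9³ = -2 + 729 = 727)
((r - 12397) - 10450) - t(-208, 135) = ((727 - 12397) - 10450) - 1*(-79) = (-11670 - 10450) + 79 = -22120 + 79 = -22041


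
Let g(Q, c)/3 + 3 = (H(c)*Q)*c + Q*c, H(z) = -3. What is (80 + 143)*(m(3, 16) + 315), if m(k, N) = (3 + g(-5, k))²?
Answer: 1643733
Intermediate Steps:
g(Q, c) = -9 - 6*Q*c (g(Q, c) = -9 + 3*((-3*Q)*c + Q*c) = -9 + 3*(-3*Q*c + Q*c) = -9 + 3*(-2*Q*c) = -9 - 6*Q*c)
m(k, N) = (-6 + 30*k)² (m(k, N) = (3 + (-9 - 6*(-5)*k))² = (3 + (-9 + 30*k))² = (-6 + 30*k)²)
(80 + 143)*(m(3, 16) + 315) = (80 + 143)*(36*(1 - 5*3)² + 315) = 223*(36*(1 - 15)² + 315) = 223*(36*(-14)² + 315) = 223*(36*196 + 315) = 223*(7056 + 315) = 223*7371 = 1643733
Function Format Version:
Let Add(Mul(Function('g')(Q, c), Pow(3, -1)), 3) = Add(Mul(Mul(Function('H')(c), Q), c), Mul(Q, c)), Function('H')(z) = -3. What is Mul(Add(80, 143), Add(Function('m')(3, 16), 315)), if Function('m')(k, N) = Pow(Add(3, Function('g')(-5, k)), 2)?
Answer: 1643733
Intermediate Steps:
Function('g')(Q, c) = Add(-9, Mul(-6, Q, c)) (Function('g')(Q, c) = Add(-9, Mul(3, Add(Mul(Mul(-3, Q), c), Mul(Q, c)))) = Add(-9, Mul(3, Add(Mul(-3, Q, c), Mul(Q, c)))) = Add(-9, Mul(3, Mul(-2, Q, c))) = Add(-9, Mul(-6, Q, c)))
Function('m')(k, N) = Pow(Add(-6, Mul(30, k)), 2) (Function('m')(k, N) = Pow(Add(3, Add(-9, Mul(-6, -5, k))), 2) = Pow(Add(3, Add(-9, Mul(30, k))), 2) = Pow(Add(-6, Mul(30, k)), 2))
Mul(Add(80, 143), Add(Function('m')(3, 16), 315)) = Mul(Add(80, 143), Add(Mul(36, Pow(Add(1, Mul(-5, 3)), 2)), 315)) = Mul(223, Add(Mul(36, Pow(Add(1, -15), 2)), 315)) = Mul(223, Add(Mul(36, Pow(-14, 2)), 315)) = Mul(223, Add(Mul(36, 196), 315)) = Mul(223, Add(7056, 315)) = Mul(223, 7371) = 1643733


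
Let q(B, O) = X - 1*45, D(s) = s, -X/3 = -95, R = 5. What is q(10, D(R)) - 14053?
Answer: -13813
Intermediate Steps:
X = 285 (X = -3*(-95) = 285)
q(B, O) = 240 (q(B, O) = 285 - 1*45 = 285 - 45 = 240)
q(10, D(R)) - 14053 = 240 - 14053 = -13813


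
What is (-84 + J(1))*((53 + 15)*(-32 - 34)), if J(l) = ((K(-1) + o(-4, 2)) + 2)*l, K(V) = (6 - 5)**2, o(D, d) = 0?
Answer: 363528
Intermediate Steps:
K(V) = 1 (K(V) = 1**2 = 1)
J(l) = 3*l (J(l) = ((1 + 0) + 2)*l = (1 + 2)*l = 3*l)
(-84 + J(1))*((53 + 15)*(-32 - 34)) = (-84 + 3*1)*((53 + 15)*(-32 - 34)) = (-84 + 3)*(68*(-66)) = -81*(-4488) = 363528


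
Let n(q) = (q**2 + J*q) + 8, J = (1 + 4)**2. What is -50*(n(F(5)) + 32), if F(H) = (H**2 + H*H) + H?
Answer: -222000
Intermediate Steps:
J = 25 (J = 5**2 = 25)
F(H) = H + 2*H**2 (F(H) = (H**2 + H**2) + H = 2*H**2 + H = H + 2*H**2)
n(q) = 8 + q**2 + 25*q (n(q) = (q**2 + 25*q) + 8 = 8 + q**2 + 25*q)
-50*(n(F(5)) + 32) = -50*((8 + (5*(1 + 2*5))**2 + 25*(5*(1 + 2*5))) + 32) = -50*((8 + (5*(1 + 10))**2 + 25*(5*(1 + 10))) + 32) = -50*((8 + (5*11)**2 + 25*(5*11)) + 32) = -50*((8 + 55**2 + 25*55) + 32) = -50*((8 + 3025 + 1375) + 32) = -50*(4408 + 32) = -50*4440 = -222000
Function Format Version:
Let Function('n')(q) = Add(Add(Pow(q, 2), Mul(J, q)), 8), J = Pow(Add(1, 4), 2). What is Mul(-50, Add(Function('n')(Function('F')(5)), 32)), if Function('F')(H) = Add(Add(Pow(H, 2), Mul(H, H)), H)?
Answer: -222000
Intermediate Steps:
J = 25 (J = Pow(5, 2) = 25)
Function('F')(H) = Add(H, Mul(2, Pow(H, 2))) (Function('F')(H) = Add(Add(Pow(H, 2), Pow(H, 2)), H) = Add(Mul(2, Pow(H, 2)), H) = Add(H, Mul(2, Pow(H, 2))))
Function('n')(q) = Add(8, Pow(q, 2), Mul(25, q)) (Function('n')(q) = Add(Add(Pow(q, 2), Mul(25, q)), 8) = Add(8, Pow(q, 2), Mul(25, q)))
Mul(-50, Add(Function('n')(Function('F')(5)), 32)) = Mul(-50, Add(Add(8, Pow(Mul(5, Add(1, Mul(2, 5))), 2), Mul(25, Mul(5, Add(1, Mul(2, 5))))), 32)) = Mul(-50, Add(Add(8, Pow(Mul(5, Add(1, 10)), 2), Mul(25, Mul(5, Add(1, 10)))), 32)) = Mul(-50, Add(Add(8, Pow(Mul(5, 11), 2), Mul(25, Mul(5, 11))), 32)) = Mul(-50, Add(Add(8, Pow(55, 2), Mul(25, 55)), 32)) = Mul(-50, Add(Add(8, 3025, 1375), 32)) = Mul(-50, Add(4408, 32)) = Mul(-50, 4440) = -222000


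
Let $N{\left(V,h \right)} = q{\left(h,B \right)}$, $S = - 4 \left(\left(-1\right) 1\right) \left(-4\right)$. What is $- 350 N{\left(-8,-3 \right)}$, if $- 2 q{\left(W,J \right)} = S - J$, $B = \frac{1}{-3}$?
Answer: $- \frac{8225}{3} \approx -2741.7$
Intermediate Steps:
$S = -16$ ($S = \left(-4\right) \left(-1\right) \left(-4\right) = 4 \left(-4\right) = -16$)
$B = - \frac{1}{3} \approx -0.33333$
$q{\left(W,J \right)} = 8 + \frac{J}{2}$ ($q{\left(W,J \right)} = - \frac{-16 - J}{2} = 8 + \frac{J}{2}$)
$N{\left(V,h \right)} = \frac{47}{6}$ ($N{\left(V,h \right)} = 8 + \frac{1}{2} \left(- \frac{1}{3}\right) = 8 - \frac{1}{6} = \frac{47}{6}$)
$- 350 N{\left(-8,-3 \right)} = \left(-350\right) \frac{47}{6} = - \frac{8225}{3}$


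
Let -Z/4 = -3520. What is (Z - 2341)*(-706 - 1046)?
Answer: -20566728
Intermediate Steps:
Z = 14080 (Z = -4*(-3520) = 14080)
(Z - 2341)*(-706 - 1046) = (14080 - 2341)*(-706 - 1046) = 11739*(-1752) = -20566728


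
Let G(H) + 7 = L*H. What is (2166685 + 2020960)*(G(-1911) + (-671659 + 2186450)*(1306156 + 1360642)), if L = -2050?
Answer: 16916601391913067845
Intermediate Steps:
G(H) = -7 - 2050*H
(2166685 + 2020960)*(G(-1911) + (-671659 + 2186450)*(1306156 + 1360642)) = (2166685 + 2020960)*((-7 - 2050*(-1911)) + (-671659 + 2186450)*(1306156 + 1360642)) = 4187645*((-7 + 3917550) + 1514791*2666798) = 4187645*(3917543 + 4039641609218) = 4187645*4039645526761 = 16916601391913067845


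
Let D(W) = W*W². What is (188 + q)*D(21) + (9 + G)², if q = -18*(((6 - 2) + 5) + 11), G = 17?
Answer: -1592216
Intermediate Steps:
q = -360 (q = -18*((4 + 5) + 11) = -18*(9 + 11) = -18*20 = -360)
D(W) = W³
(188 + q)*D(21) + (9 + G)² = (188 - 360)*21³ + (9 + 17)² = -172*9261 + 26² = -1592892 + 676 = -1592216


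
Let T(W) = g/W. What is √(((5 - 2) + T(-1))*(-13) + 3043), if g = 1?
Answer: √3017 ≈ 54.927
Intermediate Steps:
T(W) = 1/W
√(((5 - 2) + T(-1))*(-13) + 3043) = √(((5 - 2) + 1/(-1))*(-13) + 3043) = √((3 - 1)*(-13) + 3043) = √(2*(-13) + 3043) = √(-26 + 3043) = √3017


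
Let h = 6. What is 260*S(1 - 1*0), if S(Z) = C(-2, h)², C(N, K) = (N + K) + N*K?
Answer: 16640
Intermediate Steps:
C(N, K) = K + N + K*N (C(N, K) = (K + N) + K*N = K + N + K*N)
S(Z) = 64 (S(Z) = (6 - 2 + 6*(-2))² = (6 - 2 - 12)² = (-8)² = 64)
260*S(1 - 1*0) = 260*64 = 16640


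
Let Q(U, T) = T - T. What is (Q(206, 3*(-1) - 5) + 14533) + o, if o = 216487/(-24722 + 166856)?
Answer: 2065849909/142134 ≈ 14535.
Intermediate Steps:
o = 216487/142134 ≈ 1.5231
Q(U, T) = 0
(Q(206, 3*(-1) - 5) + 14533) + o = (0 + 14533) + 216487/142134 = 14533 + 216487/142134 = 2065849909/142134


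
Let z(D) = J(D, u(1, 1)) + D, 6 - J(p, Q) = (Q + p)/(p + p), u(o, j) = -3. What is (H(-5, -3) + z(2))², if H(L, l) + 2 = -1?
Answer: 441/16 ≈ 27.563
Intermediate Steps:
J(p, Q) = 6 - (Q + p)/(2*p) (J(p, Q) = 6 - (Q + p)/(p + p) = 6 - (Q + p)/(2*p))
H(L, l) = -3 (H(L, l) = -2 - 1 = -3)
z(D) = D + (3 + 11*D)/(2*D) (z(D) = (-1*(-3) + 11*D)/(2*D) + D = (3 + 11*D)/(2*D) + D = D + (3 + 11*D)/(2*D))
(H(-5, -3) + z(2))² = (-3 + (11/2 + 2 + (3/2)/2))² = (-3 + (11/2 + 2 + (3/2)*(½)))² = (-3 + (11/2 + 2 + ¾))² = (-3 + 33/4)² = (21/4)² = 441/16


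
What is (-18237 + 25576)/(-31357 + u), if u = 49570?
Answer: 7339/18213 ≈ 0.40295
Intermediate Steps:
(-18237 + 25576)/(-31357 + u) = (-18237 + 25576)/(-31357 + 49570) = 7339/18213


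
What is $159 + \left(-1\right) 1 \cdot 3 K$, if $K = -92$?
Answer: $435$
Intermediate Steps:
$159 + \left(-1\right) 1 \cdot 3 K = 159 + \left(-1\right) 1 \cdot 3 \left(-92\right) = 159 + \left(-1\right) 3 \left(-92\right) = 159 - -276 = 159 + 276 = 435$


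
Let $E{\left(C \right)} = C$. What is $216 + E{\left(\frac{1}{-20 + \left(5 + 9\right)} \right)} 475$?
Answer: $\frac{821}{6} \approx 136.83$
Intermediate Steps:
$216 + E{\left(\frac{1}{-20 + \left(5 + 9\right)} \right)} 475 = 216 + \frac{1}{-20 + \left(5 + 9\right)} 475 = 216 + \frac{1}{-20 + 14} \cdot 475 = 216 + \frac{1}{-6} \cdot 475 = 216 - \frac{475}{6} = \frac{821}{6}$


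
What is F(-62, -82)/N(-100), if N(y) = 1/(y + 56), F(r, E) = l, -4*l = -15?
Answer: -165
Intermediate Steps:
l = 15/4 (l = -1/4*(-15) = 15/4 ≈ 3.7500)
F(r, E) = 15/4
N(y) = 1/(56 + y)
F(-62, -82)/N(-100) = 15/(4*(1/(56 - 100))) = 15/(4*(1/(-44))) = 15/(4*(-1/44)) = (15/4)*(-44) = -165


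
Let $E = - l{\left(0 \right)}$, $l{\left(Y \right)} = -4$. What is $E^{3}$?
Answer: $64$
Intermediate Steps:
$E = 4$ ($E = \left(-1\right) \left(-4\right) = 4$)
$E^{3} = 4^{3} = 64$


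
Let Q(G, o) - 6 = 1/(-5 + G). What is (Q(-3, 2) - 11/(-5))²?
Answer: 104329/1600 ≈ 65.206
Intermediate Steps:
Q(G, o) = 6 + 1/(-5 + G)
(Q(-3, 2) - 11/(-5))² = ((-29 + 6*(-3))/(-5 - 3) - 11/(-5))² = ((-29 - 18)/(-8) - 11*(-⅕))² = (-⅛*(-47) + 11/5)² = (47/8 + 11/5)² = (323/40)² = 104329/1600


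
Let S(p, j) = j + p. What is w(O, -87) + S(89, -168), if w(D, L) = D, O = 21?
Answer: -58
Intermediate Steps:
w(O, -87) + S(89, -168) = 21 + (-168 + 89) = 21 - 79 = -58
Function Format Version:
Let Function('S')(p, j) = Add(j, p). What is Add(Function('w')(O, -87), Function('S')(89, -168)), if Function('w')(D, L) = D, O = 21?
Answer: -58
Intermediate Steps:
Add(Function('w')(O, -87), Function('S')(89, -168)) = Add(21, Add(-168, 89)) = Add(21, -79) = -58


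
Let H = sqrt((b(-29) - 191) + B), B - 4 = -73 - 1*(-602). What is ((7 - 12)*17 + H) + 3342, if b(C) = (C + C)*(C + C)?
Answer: 3257 + sqrt(3706) ≈ 3317.9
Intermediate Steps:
b(C) = 4*C**2 (b(C) = (2*C)*(2*C) = 4*C**2)
B = 533 (B = 4 + (-73 - 1*(-602)) = 4 + (-73 + 602) = 4 + 529 = 533)
H = sqrt(3706) (H = sqrt((4*(-29)**2 - 191) + 533) = sqrt((4*841 - 191) + 533) = sqrt((3364 - 191) + 533) = sqrt(3173 + 533) = sqrt(3706) ≈ 60.877)
((7 - 12)*17 + H) + 3342 = ((7 - 12)*17 + sqrt(3706)) + 3342 = (-5*17 + sqrt(3706)) + 3342 = (-85 + sqrt(3706)) + 3342 = 3257 + sqrt(3706)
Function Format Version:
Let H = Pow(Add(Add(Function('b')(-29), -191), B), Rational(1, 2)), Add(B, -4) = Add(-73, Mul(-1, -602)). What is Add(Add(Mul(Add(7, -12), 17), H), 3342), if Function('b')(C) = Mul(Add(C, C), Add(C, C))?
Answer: Add(3257, Pow(3706, Rational(1, 2))) ≈ 3317.9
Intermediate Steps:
Function('b')(C) = Mul(4, Pow(C, 2)) (Function('b')(C) = Mul(Mul(2, C), Mul(2, C)) = Mul(4, Pow(C, 2)))
B = 533 (B = Add(4, Add(-73, Mul(-1, -602))) = Add(4, Add(-73, 602)) = Add(4, 529) = 533)
H = Pow(3706, Rational(1, 2)) (H = Pow(Add(Add(Mul(4, Pow(-29, 2)), -191), 533), Rational(1, 2)) = Pow(Add(Add(Mul(4, 841), -191), 533), Rational(1, 2)) = Pow(Add(Add(3364, -191), 533), Rational(1, 2)) = Pow(Add(3173, 533), Rational(1, 2)) = Pow(3706, Rational(1, 2)) ≈ 60.877)
Add(Add(Mul(Add(7, -12), 17), H), 3342) = Add(Add(Mul(Add(7, -12), 17), Pow(3706, Rational(1, 2))), 3342) = Add(Add(Mul(-5, 17), Pow(3706, Rational(1, 2))), 3342) = Add(Add(-85, Pow(3706, Rational(1, 2))), 3342) = Add(3257, Pow(3706, Rational(1, 2)))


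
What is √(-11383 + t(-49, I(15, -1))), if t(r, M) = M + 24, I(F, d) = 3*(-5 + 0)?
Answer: 11*I*√94 ≈ 106.65*I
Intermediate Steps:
I(F, d) = -15 (I(F, d) = 3*(-5) = -15)
t(r, M) = 24 + M
√(-11383 + t(-49, I(15, -1))) = √(-11383 + (24 - 15)) = √(-11383 + 9) = √(-11374) = 11*I*√94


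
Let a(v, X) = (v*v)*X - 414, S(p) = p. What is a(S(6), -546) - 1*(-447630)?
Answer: 427560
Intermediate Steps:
a(v, X) = -414 + X*v² (a(v, X) = v²*X - 414 = X*v² - 414 = -414 + X*v²)
a(S(6), -546) - 1*(-447630) = (-414 - 546*6²) - 1*(-447630) = (-414 - 546*36) + 447630 = (-414 - 19656) + 447630 = -20070 + 447630 = 427560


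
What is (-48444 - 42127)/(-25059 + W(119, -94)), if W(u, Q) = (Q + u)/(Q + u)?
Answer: 90571/25058 ≈ 3.6145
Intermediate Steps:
W(u, Q) = 1
(-48444 - 42127)/(-25059 + W(119, -94)) = (-48444 - 42127)/(-25059 + 1) = -90571/(-25058) = -90571*(-1/25058) = 90571/25058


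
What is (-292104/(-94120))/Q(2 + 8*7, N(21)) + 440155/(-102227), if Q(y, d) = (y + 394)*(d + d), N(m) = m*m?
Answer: -229383035943261/53274828213880 ≈ -4.3057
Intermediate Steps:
N(m) = m²
Q(y, d) = 2*d*(394 + y) (Q(y, d) = (394 + y)*(2*d) = 2*d*(394 + y))
(-292104/(-94120))/Q(2 + 8*7, N(21)) + 440155/(-102227) = (-292104/(-94120))/((2*21²*(394 + (2 + 8*7)))) + 440155/(-102227) = (-292104*(-1/94120))/((2*441*(394 + (2 + 56)))) + 440155*(-1/102227) = 36513/(11765*((2*441*(394 + 58)))) - 440155/102227 = 36513/(11765*((2*441*452))) - 440155/102227 = (36513/11765)/398664 - 440155/102227 = (36513/11765)*(1/398664) - 440155/102227 = 4057/521142440 - 440155/102227 = -229383035943261/53274828213880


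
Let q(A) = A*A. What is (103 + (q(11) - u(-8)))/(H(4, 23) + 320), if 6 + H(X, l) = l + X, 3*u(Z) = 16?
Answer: 656/1023 ≈ 0.64125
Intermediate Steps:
q(A) = A²
u(Z) = 16/3 (u(Z) = (⅓)*16 = 16/3)
H(X, l) = -6 + X + l (H(X, l) = -6 + (l + X) = -6 + (X + l) = -6 + X + l)
(103 + (q(11) - u(-8)))/(H(4, 23) + 320) = (103 + (11² - 1*16/3))/((-6 + 4 + 23) + 320) = (103 + (121 - 16/3))/(21 + 320) = (103 + 347/3)/341 = (656/3)*(1/341) = 656/1023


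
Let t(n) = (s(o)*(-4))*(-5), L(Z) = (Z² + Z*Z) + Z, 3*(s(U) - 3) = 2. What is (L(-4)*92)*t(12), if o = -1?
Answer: 566720/3 ≈ 1.8891e+5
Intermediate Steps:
s(U) = 11/3 (s(U) = 3 + (⅓)*2 = 3 + ⅔ = 11/3)
L(Z) = Z + 2*Z² (L(Z) = (Z² + Z²) + Z = 2*Z² + Z = Z + 2*Z²)
t(n) = 220/3 (t(n) = ((11/3)*(-4))*(-5) = -44/3*(-5) = 220/3)
(L(-4)*92)*t(12) = (-4*(1 + 2*(-4))*92)*(220/3) = (-4*(1 - 8)*92)*(220/3) = (-4*(-7)*92)*(220/3) = (28*92)*(220/3) = 2576*(220/3) = 566720/3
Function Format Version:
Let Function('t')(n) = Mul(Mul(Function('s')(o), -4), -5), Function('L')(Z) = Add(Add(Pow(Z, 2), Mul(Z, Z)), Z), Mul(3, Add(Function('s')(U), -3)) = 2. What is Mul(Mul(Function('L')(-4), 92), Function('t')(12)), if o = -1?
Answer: Rational(566720, 3) ≈ 1.8891e+5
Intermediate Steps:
Function('s')(U) = Rational(11, 3) (Function('s')(U) = Add(3, Mul(Rational(1, 3), 2)) = Add(3, Rational(2, 3)) = Rational(11, 3))
Function('L')(Z) = Add(Z, Mul(2, Pow(Z, 2))) (Function('L')(Z) = Add(Add(Pow(Z, 2), Pow(Z, 2)), Z) = Add(Mul(2, Pow(Z, 2)), Z) = Add(Z, Mul(2, Pow(Z, 2))))
Function('t')(n) = Rational(220, 3) (Function('t')(n) = Mul(Mul(Rational(11, 3), -4), -5) = Mul(Rational(-44, 3), -5) = Rational(220, 3))
Mul(Mul(Function('L')(-4), 92), Function('t')(12)) = Mul(Mul(Mul(-4, Add(1, Mul(2, -4))), 92), Rational(220, 3)) = Mul(Mul(Mul(-4, Add(1, -8)), 92), Rational(220, 3)) = Mul(Mul(Mul(-4, -7), 92), Rational(220, 3)) = Mul(Mul(28, 92), Rational(220, 3)) = Mul(2576, Rational(220, 3)) = Rational(566720, 3)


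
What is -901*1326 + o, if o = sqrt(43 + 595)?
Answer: -1194726 + sqrt(638) ≈ -1.1947e+6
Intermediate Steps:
o = sqrt(638) ≈ 25.259
-901*1326 + o = -901*1326 + sqrt(638) = -1194726 + sqrt(638)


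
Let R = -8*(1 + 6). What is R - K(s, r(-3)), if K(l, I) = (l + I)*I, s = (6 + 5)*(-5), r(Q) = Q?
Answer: -230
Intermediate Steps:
R = -56 (R = -8*7 = -56)
s = -55 (s = 11*(-5) = -55)
K(l, I) = I*(I + l) (K(l, I) = (I + l)*I = I*(I + l))
R - K(s, r(-3)) = -56 - (-3)*(-3 - 55) = -56 - (-3)*(-58) = -56 - 1*174 = -56 - 174 = -230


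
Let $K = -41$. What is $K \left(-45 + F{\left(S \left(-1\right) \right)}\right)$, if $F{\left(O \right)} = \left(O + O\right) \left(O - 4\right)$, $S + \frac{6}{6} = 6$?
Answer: $-1845$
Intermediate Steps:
$S = 5$ ($S = -1 + 6 = 5$)
$F{\left(O \right)} = 2 O \left(-4 + O\right)$
$K \left(-45 + F{\left(S \left(-1\right) \right)}\right) = - 41 \left(-45 + 2 \cdot 5 \left(-1\right) \left(-4 + 5 \left(-1\right)\right)\right) = - 41 \left(-45 + 2 \left(-5\right) \left(-4 - 5\right)\right) = - 41 \left(-45 + 2 \left(-5\right) \left(-9\right)\right) = - 41 \left(-45 + 90\right) = \left(-41\right) 45 = -1845$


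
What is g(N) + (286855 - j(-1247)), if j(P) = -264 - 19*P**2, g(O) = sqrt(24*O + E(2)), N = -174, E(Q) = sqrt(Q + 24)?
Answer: 29832290 + sqrt(-4176 + sqrt(26)) ≈ 2.9832e+7 + 64.583*I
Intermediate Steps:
E(Q) = sqrt(24 + Q)
g(O) = sqrt(sqrt(26) + 24*O) (g(O) = sqrt(24*O + sqrt(24 + 2)) = sqrt(24*O + sqrt(26)) = sqrt(sqrt(26) + 24*O))
g(N) + (286855 - j(-1247)) = sqrt(sqrt(26) + 24*(-174)) + (286855 - (-264 - 19*(-1247)**2)) = sqrt(sqrt(26) - 4176) + (286855 - (-264 - 19*1555009)) = sqrt(-4176 + sqrt(26)) + (286855 - (-264 - 29545171)) = sqrt(-4176 + sqrt(26)) + (286855 - 1*(-29545435)) = sqrt(-4176 + sqrt(26)) + (286855 + 29545435) = sqrt(-4176 + sqrt(26)) + 29832290 = 29832290 + sqrt(-4176 + sqrt(26))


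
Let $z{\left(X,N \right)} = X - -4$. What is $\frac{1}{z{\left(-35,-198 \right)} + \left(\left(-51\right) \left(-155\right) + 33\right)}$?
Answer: $\frac{1}{7907} \approx 0.00012647$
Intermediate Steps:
$z{\left(X,N \right)} = 4 + X$ ($z{\left(X,N \right)} = X + 4 = 4 + X$)
$\frac{1}{z{\left(-35,-198 \right)} + \left(\left(-51\right) \left(-155\right) + 33\right)} = \frac{1}{\left(4 - 35\right) + \left(\left(-51\right) \left(-155\right) + 33\right)} = \frac{1}{-31 + \left(7905 + 33\right)} = \frac{1}{-31 + 7938} = \frac{1}{7907}$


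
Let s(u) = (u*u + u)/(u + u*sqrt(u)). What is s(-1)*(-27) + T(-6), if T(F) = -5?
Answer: -5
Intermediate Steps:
s(u) = (u + u**2)/(u + u**(3/2)) (s(u) = (u**2 + u)/(u + u**(3/2)) = (u + u**2)/(u + u**(3/2)))
s(-1)*(-27) + T(-6) = -(1 - 1)/(-1 + (-1)**(3/2))*(-27) - 5 = -1*0/(-1 - I)*(-27) - 5 = -1*(-1 + I)/2*0*(-27) - 5 = 0*(-27) - 5 = 0 - 5 = -5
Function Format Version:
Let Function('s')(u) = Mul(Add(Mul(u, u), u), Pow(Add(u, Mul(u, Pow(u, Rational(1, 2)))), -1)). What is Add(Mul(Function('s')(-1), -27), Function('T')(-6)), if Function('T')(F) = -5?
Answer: -5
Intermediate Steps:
Function('s')(u) = Mul(Pow(Add(u, Pow(u, Rational(3, 2))), -1), Add(u, Pow(u, 2))) (Function('s')(u) = Mul(Add(Pow(u, 2), u), Pow(Add(u, Pow(u, Rational(3, 2))), -1)) = Mul(Add(u, Pow(u, 2)), Pow(Add(u, Pow(u, Rational(3, 2))), -1)) = Mul(Pow(Add(u, Pow(u, Rational(3, 2))), -1), Add(u, Pow(u, 2))))
Add(Mul(Function('s')(-1), -27), Function('T')(-6)) = Add(Mul(Mul(-1, Pow(Add(-1, Pow(-1, Rational(3, 2))), -1), Add(1, -1)), -27), -5) = Add(Mul(Mul(-1, Pow(Add(-1, Mul(-1, I)), -1), 0), -27), -5) = Add(Mul(Mul(-1, Mul(Rational(1, 2), Add(-1, I)), 0), -27), -5) = Add(Mul(0, -27), -5) = Add(0, -5) = -5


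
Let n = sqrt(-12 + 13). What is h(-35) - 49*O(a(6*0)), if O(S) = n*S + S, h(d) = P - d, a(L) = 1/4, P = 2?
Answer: 25/2 ≈ 12.500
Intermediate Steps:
a(L) = 1/4
n = 1 (n = sqrt(1) = 1)
h(d) = 2 - d
O(S) = 2*S (O(S) = 1*S + S = S + S = 2*S)
h(-35) - 49*O(a(6*0)) = (2 - 1*(-35)) - 98/4 = (2 + 35) - 49*1/2 = 37 - 49/2 = 25/2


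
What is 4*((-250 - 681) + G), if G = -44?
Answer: -3900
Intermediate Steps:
4*((-250 - 681) + G) = 4*((-250 - 681) - 44) = 4*(-931 - 44) = 4*(-975) = -3900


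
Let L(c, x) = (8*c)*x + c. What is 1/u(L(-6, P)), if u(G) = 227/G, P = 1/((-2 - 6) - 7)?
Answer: -14/1135 ≈ -0.012335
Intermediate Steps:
P = -1/15 (P = 1/(-8 - 7) = 1/(-15) = -1/15 ≈ -0.066667)
L(c, x) = c + 8*c*x (L(c, x) = 8*c*x + c = c + 8*c*x)
1/u(L(-6, P)) = 1/(227/((-6*(1 + 8*(-1/15))))) = 1/(227/((-6*(1 - 8/15)))) = 1/(227/((-6*7/15))) = 1/(227/(-14/5)) = 1/(227*(-5/14)) = 1/(-1135/14) = -14/1135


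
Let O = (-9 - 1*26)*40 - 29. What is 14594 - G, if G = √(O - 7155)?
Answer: 14594 - 2*I*√2146 ≈ 14594.0 - 92.65*I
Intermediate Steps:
O = -1429 (O = (-9 - 26)*40 - 29 = -35*40 - 29 = -1400 - 29 = -1429)
G = 2*I*√2146 (G = √(-1429 - 7155) = √(-8584) = 2*I*√2146 ≈ 92.65*I)
14594 - G = 14594 - 2*I*√2146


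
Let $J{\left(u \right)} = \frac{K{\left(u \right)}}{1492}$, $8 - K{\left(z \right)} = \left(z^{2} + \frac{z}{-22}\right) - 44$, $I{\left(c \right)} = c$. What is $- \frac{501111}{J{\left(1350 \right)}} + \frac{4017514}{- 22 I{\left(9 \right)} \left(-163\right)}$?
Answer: $\frac{172982510770805}{323486384661} \approx 534.74$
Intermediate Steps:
$K{\left(z \right)} = 52 - z^{2} + \frac{z}{22}$ ($K{\left(z \right)} = 8 - \left(\left(z^{2} + \frac{z}{-22}\right) - 44\right) = 8 - \left(\left(z^{2} - \frac{z}{22}\right) - 44\right) = 8 - \left(-44 + z^{2} - \frac{z}{22}\right) = 8 + \left(44 - z^{2} + \frac{z}{22}\right) = 52 - z^{2} + \frac{z}{22}$)
$J{\left(u \right)} = \frac{13}{373} - \frac{u^{2}}{1492} + \frac{u}{32824}$ ($J{\left(u \right)} = \frac{52 - u^{2} + \frac{u}{22}}{1492} = \left(52 - u^{2} + \frac{u}{22}\right) \frac{1}{1492} = \frac{13}{373} - \frac{u^{2}}{1492} + \frac{u}{32824}$)
$- \frac{501111}{J{\left(1350 \right)}} + \frac{4017514}{- 22 I{\left(9 \right)} \left(-163\right)} = - \frac{501111}{\frac{13}{373} - \frac{1350^{2}}{1492} + \frac{1}{32824} \cdot 1350} + \frac{4017514}{\left(-22\right) 9 \left(-163\right)} = - \frac{501111}{\frac{13}{373} - \frac{455625}{373} + \frac{675}{16412}} + \frac{4017514}{\left(-198\right) \left(-163\right)} = - \frac{501111}{\frac{13}{373} - \frac{455625}{373} + \frac{675}{16412}} + \frac{4017514}{32274} = - \frac{501111}{- \frac{20046253}{16412}} + 4017514 \cdot \frac{1}{32274} = \left(-501111\right) \left(- \frac{16412}{20046253}\right) + \frac{2008757}{16137} = \frac{8224233732}{20046253} + \frac{2008757}{16137} = \frac{172982510770805}{323486384661}$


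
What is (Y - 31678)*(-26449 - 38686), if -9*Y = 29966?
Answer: 20521954180/9 ≈ 2.2802e+9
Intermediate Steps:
Y = -29966/9 (Y = -1/9*29966 = -29966/9 ≈ -3329.6)
(Y - 31678)*(-26449 - 38686) = (-29966/9 - 31678)*(-26449 - 38686) = -315068/9*(-65135) = 20521954180/9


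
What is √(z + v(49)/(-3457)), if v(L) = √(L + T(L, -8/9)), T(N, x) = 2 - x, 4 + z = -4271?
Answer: √(-459808915275 - 10371*√467)/10371 ≈ 65.384*I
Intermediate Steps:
z = -4275 (z = -4 - 4271 = -4275)
v(L) = √(26/9 + L) (v(L) = √(L + (2 - (-8)/9)) = √(L + (2 - 1*(-8/9))) = √(L + (2 + 8/9)) = √(L + 26/9) = √(26/9 + L))
√(z + v(49)/(-3457)) = √(-4275 + (√(26 + 9*49)/3)/(-3457)) = √(-4275 + (√(26 + 441)/3)*(-1/3457)) = √(-4275 + (√467/3)*(-1/3457)) = √(-4275 - √467/10371)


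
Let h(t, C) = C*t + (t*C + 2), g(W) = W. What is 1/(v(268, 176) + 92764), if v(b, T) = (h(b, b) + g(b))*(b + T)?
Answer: 1/63992356 ≈ 1.5627e-8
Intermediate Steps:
h(t, C) = 2 + 2*C*t (h(t, C) = C*t + (C*t + 2) = C*t + (2 + C*t) = 2 + 2*C*t)
v(b, T) = (T + b)*(2 + b + 2*b²) (v(b, T) = ((2 + 2*b*b) + b)*(b + T) = ((2 + 2*b²) + b)*(T + b) = (2 + b + 2*b²)*(T + b) = (T + b)*(2 + b + 2*b²))
1/(v(268, 176) + 92764) = 1/((268² + 176*268 + 2*176*(1 + 268²) + 2*268*(1 + 268²)) + 92764) = 1/((71824 + 47168 + 2*176*(1 + 71824) + 2*268*(1 + 71824)) + 92764) = 1/((71824 + 47168 + 2*176*71825 + 2*268*71825) + 92764) = 1/((71824 + 47168 + 25282400 + 38498200) + 92764) = 1/(63899592 + 92764) = 1/63992356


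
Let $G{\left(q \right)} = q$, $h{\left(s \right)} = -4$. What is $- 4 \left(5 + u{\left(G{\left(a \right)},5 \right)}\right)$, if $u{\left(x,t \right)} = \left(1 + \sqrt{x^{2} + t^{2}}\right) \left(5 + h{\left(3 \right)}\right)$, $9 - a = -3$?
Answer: $-76$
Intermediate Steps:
$a = 12$ ($a = 9 - -3 = 9 + 3 = 12$)
$u{\left(x,t \right)} = 1 + \sqrt{t^{2} + x^{2}}$ ($u{\left(x,t \right)} = \left(1 + \sqrt{x^{2} + t^{2}}\right) \left(5 - 4\right) = \left(1 + \sqrt{t^{2} + x^{2}}\right) 1 = 1 + \sqrt{t^{2} + x^{2}}$)
$- 4 \left(5 + u{\left(G{\left(a \right)},5 \right)}\right) = - 4 \left(5 + \left(1 + \sqrt{5^{2} + 12^{2}}\right)\right) = - 4 \left(5 + \left(1 + \sqrt{25 + 144}\right)\right) = - 4 \left(5 + \left(1 + \sqrt{169}\right)\right) = - 4 \left(5 + \left(1 + 13\right)\right) = - 4 \left(5 + 14\right) = \left(-4\right) 19 = -76$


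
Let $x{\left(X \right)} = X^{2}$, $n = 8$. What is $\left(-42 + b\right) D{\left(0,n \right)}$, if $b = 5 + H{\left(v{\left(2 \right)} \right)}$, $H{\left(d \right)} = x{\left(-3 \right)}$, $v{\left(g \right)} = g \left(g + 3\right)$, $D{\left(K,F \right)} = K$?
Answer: $0$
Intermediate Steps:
$v{\left(g \right)} = g \left(3 + g\right)$
$H{\left(d \right)} = 9$ ($H{\left(d \right)} = \left(-3\right)^{2} = 9$)
$b = 14$ ($b = 5 + 9 = 14$)
$\left(-42 + b\right) D{\left(0,n \right)} = \left(-42 + 14\right) 0 = \left(-28\right) 0 = 0$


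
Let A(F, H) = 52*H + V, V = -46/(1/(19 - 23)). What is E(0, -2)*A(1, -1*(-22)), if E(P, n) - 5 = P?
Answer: 6640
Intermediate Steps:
V = 184 (V = -46/(1/(-4)) = -46/(-¼) = -46*(-4) = 184)
E(P, n) = 5 + P
A(F, H) = 184 + 52*H (A(F, H) = 52*H + 184 = 184 + 52*H)
E(0, -2)*A(1, -1*(-22)) = (5 + 0)*(184 + 52*(-1*(-22))) = 5*(184 + 52*22) = 5*(184 + 1144) = 5*1328 = 6640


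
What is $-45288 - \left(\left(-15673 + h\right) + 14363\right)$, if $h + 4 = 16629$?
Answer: $-60603$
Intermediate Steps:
$h = 16625$ ($h = -4 + 16629 = 16625$)
$-45288 - \left(\left(-15673 + h\right) + 14363\right) = -45288 - \left(\left(-15673 + 16625\right) + 14363\right) = -45288 - \left(952 + 14363\right) = -45288 - 15315 = -60603$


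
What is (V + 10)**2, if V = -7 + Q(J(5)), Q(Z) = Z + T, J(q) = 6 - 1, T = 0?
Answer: 64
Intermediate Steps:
J(q) = 5
Q(Z) = Z (Q(Z) = Z + 0 = Z)
V = -2 (V = -7 + 5 = -2)
(V + 10)**2 = (-2 + 10)**2 = 8**2 = 64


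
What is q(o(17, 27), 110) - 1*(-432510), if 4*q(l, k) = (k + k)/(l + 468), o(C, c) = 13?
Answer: 208037365/481 ≈ 4.3251e+5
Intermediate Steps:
q(l, k) = k/(2*(468 + l)) (q(l, k) = ((k + k)/(l + 468))/4 = ((2*k)/(468 + l))/4 = (2*k/(468 + l))/4 = k/(2*(468 + l)))
q(o(17, 27), 110) - 1*(-432510) = (1/2)*110/(468 + 13) - 1*(-432510) = (1/2)*110/481 + 432510 = (1/2)*110*(1/481) + 432510 = 55/481 + 432510 = 208037365/481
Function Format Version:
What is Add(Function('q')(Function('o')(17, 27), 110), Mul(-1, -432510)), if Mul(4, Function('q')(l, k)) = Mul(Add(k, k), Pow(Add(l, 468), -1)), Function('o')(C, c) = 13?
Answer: Rational(208037365, 481) ≈ 4.3251e+5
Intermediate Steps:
Function('q')(l, k) = Mul(Rational(1, 2), k, Pow(Add(468, l), -1)) (Function('q')(l, k) = Mul(Rational(1, 4), Mul(Add(k, k), Pow(Add(l, 468), -1))) = Mul(Rational(1, 4), Mul(Mul(2, k), Pow(Add(468, l), -1))) = Mul(Rational(1, 4), Mul(2, k, Pow(Add(468, l), -1))) = Mul(Rational(1, 2), k, Pow(Add(468, l), -1)))
Add(Function('q')(Function('o')(17, 27), 110), Mul(-1, -432510)) = Add(Mul(Rational(1, 2), 110, Pow(Add(468, 13), -1)), Mul(-1, -432510)) = Add(Mul(Rational(1, 2), 110, Pow(481, -1)), 432510) = Add(Mul(Rational(1, 2), 110, Rational(1, 481)), 432510) = Add(Rational(55, 481), 432510) = Rational(208037365, 481)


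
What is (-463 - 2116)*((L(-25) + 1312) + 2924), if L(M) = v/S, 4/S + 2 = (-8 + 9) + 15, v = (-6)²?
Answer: -11249598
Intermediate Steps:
v = 36
S = 2/7 (S = 4/(-2 + ((-8 + 9) + 15)) = 4/(-2 + (1 + 15)) = 4/(-2 + 16) = 4/14 = 4*(1/14) = 2/7 ≈ 0.28571)
L(M) = 126 (L(M) = 36/(2/7) = 36*(7/2) = 126)
(-463 - 2116)*((L(-25) + 1312) + 2924) = (-463 - 2116)*((126 + 1312) + 2924) = -2579*(1438 + 2924) = -2579*4362 = -11249598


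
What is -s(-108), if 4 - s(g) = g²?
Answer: 11660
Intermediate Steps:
s(g) = 4 - g²
-s(-108) = -(4 - 1*(-108)²) = -(4 - 1*11664) = -(4 - 11664) = -1*(-11660) = 11660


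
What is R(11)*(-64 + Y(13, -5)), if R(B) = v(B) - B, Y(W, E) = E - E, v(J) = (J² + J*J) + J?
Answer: -15488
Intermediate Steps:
v(J) = J + 2*J² (v(J) = (J² + J²) + J = 2*J² + J = J + 2*J²)
Y(W, E) = 0
R(B) = -B + B*(1 + 2*B) (R(B) = B*(1 + 2*B) - B = -B + B*(1 + 2*B))
R(11)*(-64 + Y(13, -5)) = (2*11²)*(-64 + 0) = (2*121)*(-64) = 242*(-64) = -15488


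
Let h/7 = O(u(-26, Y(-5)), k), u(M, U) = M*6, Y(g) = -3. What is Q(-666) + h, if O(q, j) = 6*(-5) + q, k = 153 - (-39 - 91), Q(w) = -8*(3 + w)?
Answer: 4002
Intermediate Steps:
Q(w) = -24 - 8*w
u(M, U) = 6*M
k = 283 (k = 153 - 1*(-130) = 153 + 130 = 283)
O(q, j) = -30 + q
h = -1302 (h = 7*(-30 + 6*(-26)) = 7*(-30 - 156) = 7*(-186) = -1302)
Q(-666) + h = (-24 - 8*(-666)) - 1302 = (-24 + 5328) - 1302 = 5304 - 1302 = 4002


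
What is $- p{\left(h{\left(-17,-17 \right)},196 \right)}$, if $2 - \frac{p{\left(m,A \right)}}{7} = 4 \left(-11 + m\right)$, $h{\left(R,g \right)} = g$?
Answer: $-798$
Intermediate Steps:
$p{\left(m,A \right)} = 322 - 28 m$ ($p{\left(m,A \right)} = 14 - 7 \cdot 4 \left(-11 + m\right) = 14 - 7 \left(-44 + 4 m\right) = 14 - \left(-308 + 28 m\right) = 322 - 28 m$)
$- p{\left(h{\left(-17,-17 \right)},196 \right)} = - (322 - -476) = - (322 + 476) = \left(-1\right) 798 = -798$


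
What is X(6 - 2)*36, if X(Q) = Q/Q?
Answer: 36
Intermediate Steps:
X(Q) = 1
X(6 - 2)*36 = 1*36 = 36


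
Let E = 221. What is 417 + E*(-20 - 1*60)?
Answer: -17263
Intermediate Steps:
417 + E*(-20 - 1*60) = 417 + 221*(-20 - 1*60) = 417 + 221*(-20 - 60) = 417 + 221*(-80) = 417 - 17680 = -17263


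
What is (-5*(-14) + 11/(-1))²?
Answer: 3481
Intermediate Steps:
(-5*(-14) + 11/(-1))² = (70 + 11*(-1))² = (70 - 11)² = 59² = 3481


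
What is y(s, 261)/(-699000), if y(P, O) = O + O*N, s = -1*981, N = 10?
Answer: -957/233000 ≈ -0.0041073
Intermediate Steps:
s = -981
y(P, O) = 11*O (y(P, O) = O + O*10 = O + 10*O = 11*O)
y(s, 261)/(-699000) = (11*261)/(-699000) = 2871*(-1/699000) = -957/233000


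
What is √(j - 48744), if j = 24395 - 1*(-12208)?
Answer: 3*I*√1349 ≈ 110.19*I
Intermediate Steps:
j = 36603 (j = 24395 + 12208 = 36603)
√(j - 48744) = √(36603 - 48744) = √(-12141) = 3*I*√1349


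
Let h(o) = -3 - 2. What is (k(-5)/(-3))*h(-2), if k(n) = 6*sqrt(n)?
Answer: 10*I*sqrt(5) ≈ 22.361*I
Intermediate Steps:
h(o) = -5
(k(-5)/(-3))*h(-2) = ((6*sqrt(-5))/(-3))*(-5) = -2*I*sqrt(5)*(-5) = 10*I*sqrt(5)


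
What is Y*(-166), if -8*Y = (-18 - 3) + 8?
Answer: -1079/4 ≈ -269.75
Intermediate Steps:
Y = 13/8 (Y = -((-18 - 3) + 8)/8 = -(-21 + 8)/8 = -1/8*(-13) = 13/8 ≈ 1.6250)
Y*(-166) = (13/8)*(-166) = -1079/4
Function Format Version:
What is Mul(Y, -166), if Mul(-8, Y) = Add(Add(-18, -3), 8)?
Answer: Rational(-1079, 4) ≈ -269.75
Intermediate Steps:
Y = Rational(13, 8) (Y = Mul(Rational(-1, 8), Add(Add(-18, -3), 8)) = Mul(Rational(-1, 8), Add(-21, 8)) = Mul(Rational(-1, 8), -13) = Rational(13, 8) ≈ 1.6250)
Mul(Y, -166) = Mul(Rational(13, 8), -166) = Rational(-1079, 4)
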